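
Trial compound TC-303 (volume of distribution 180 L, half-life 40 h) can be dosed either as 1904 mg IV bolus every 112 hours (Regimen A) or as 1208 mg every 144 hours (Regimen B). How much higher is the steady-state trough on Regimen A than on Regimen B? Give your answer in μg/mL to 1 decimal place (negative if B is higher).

Regimen A: f = (1/2)^(112/40) ≈ 0.1436; Cmin,ss = (1904/180)·f/(1−f) ≈ 1.774 μg/mL.
Regimen B: f = (1/2)^(144/40) ≈ 0.0825; Cmin,ss = (1208/180)·f/(1−f) ≈ 0.603 μg/mL.
Difference ≈ 1.774 − 0.603 ≈ 1.171 μg/mL.

1.2 μg/mL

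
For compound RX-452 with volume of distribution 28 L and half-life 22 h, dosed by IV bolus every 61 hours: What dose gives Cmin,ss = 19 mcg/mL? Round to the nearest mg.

τ/t½ = 61/22 ≈ 2.7727, so f = (1/2)^(61/22) ≈ 0.146327.
Cmin,ss = (D/Vd)·f/(1−f), so D = Cmin,ss·Vd·(1−f)/f.
D = 19 × 28 × (1−f)/f ≈ 19 × 28 × 5.83401 ≈ 3103.69 mg.

3104 mg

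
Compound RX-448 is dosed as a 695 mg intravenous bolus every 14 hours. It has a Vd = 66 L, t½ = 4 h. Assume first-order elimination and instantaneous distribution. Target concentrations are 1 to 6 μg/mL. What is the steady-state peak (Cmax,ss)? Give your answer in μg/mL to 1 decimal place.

Over one 14-h interval, 14/4 ≈ 3.5 half-lives elapse, leaving f ≈ 0.0884 of each dose.
Accumulation ratio R = 1/(1 − f) ≈ 1/0.9116 ≈ 1.0970.
Single-dose peak C₀ = D/Vd = 695/66 ≈ 10.530 μg/mL.
Cmax,ss = C₀/(1 − f) ≈ 10.530/0.9116 ≈ 11.551 μg/mL.
Peak 11.6 μg/mL vs MTC 6 μg/mL: exceeds toxic threshold.

11.6 μg/mL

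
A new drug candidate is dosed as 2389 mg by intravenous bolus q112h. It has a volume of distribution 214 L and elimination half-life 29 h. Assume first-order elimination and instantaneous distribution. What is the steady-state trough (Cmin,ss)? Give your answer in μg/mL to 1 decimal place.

Over one 112-h interval, 112/29 ≈ 3.8621 half-lives elapse, leaving f ≈ 0.0688 of each dose.
At steady state, accumulation factor R = 1/(1 − e^(−kτ)) ≈ 1.0739.
Single-dose peak C₀ = D/Vd = 2389/214 ≈ 11.164 μg/mL.
Steady-state peak Cmax,ss = C₀·R ≈ 11.164 × 1.0739 ≈ 11.989 μg/mL.
Steady-state trough Cmin,ss = Cmax,ss·f ≈ 11.989 × 0.0688 ≈ 0.825 μg/mL.

0.8 μg/mL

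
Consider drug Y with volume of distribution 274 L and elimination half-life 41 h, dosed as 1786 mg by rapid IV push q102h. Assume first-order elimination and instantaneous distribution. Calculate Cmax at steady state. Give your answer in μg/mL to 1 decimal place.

k = ln2/t½ = ln2/41 ≈ 0.016906 h⁻¹; fraction remaining f = e^(−kτ) = e^(−0.016906×102) ≈ 0.1783.
At steady state, accumulation factor R = 1/(1 − e^(−kτ)) ≈ 1.2170.
Single-dose peak C₀ = D/Vd = 1786/274 ≈ 6.518 μg/mL.
Cmax,ss = C₀/(1 − f) ≈ 6.518/0.8217 ≈ 7.932 μg/mL.

7.9 μg/mL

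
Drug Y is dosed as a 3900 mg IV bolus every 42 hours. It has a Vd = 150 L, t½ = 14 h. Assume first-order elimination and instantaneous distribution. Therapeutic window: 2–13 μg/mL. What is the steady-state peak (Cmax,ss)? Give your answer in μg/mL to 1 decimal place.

29.7 μg/mL

τ = 42 h = 3 half-lives, so f = (1/2)^3 = 0.125.
Accumulation ratio R = 1/(1 − f) = 1/0.875 = 8/7.
Single-dose peak C₀ = D/Vd = 3900/150 = 26 μg/mL.
Steady-state peak Cmax,ss = C₀·R = 26 × 8/7 ≈ 29.714 μg/mL.
Peak 29.7 μg/mL vs MTC 13 μg/mL: exceeds toxic threshold.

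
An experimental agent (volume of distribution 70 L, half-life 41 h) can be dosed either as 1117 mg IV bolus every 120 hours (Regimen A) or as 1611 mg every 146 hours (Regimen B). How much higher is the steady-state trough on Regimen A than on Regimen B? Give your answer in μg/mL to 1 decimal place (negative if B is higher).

Regimen A: f = (1/2)^(120/41) ≈ 0.1315; Cmin,ss = (1117/70)·f/(1−f) ≈ 2.416 μg/mL.
Regimen B: f = (1/2)^(146/41) ≈ 0.0847; Cmin,ss = (1611/70)·f/(1−f) ≈ 2.130 μg/mL.
Difference ≈ 2.416 − 2.130 ≈ 0.286 μg/mL.

0.3 μg/mL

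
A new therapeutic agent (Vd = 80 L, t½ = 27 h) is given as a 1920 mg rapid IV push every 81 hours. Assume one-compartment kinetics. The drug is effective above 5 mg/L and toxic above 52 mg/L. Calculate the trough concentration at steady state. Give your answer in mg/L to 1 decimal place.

τ = 81 h = 3 half-lives, so f = (1/2)^3 = 0.125.
Accumulation ratio R = 1/(1 − f) = 1/0.875 = 8/7.
Single-dose peak C₀ = D/Vd = 1920/80 = 24 mg/L.
Steady-state peak Cmax,ss = C₀·R = 24 × 8/7 ≈ 27.429 mg/L.
Steady-state trough Cmin,ss = Cmax,ss·f ≈ 27.429 × 0.125 ≈ 3.429 mg/L.
Trough 3.4 mg/L vs MEC 5 mg/L: subtherapeutic.

3.4 mg/L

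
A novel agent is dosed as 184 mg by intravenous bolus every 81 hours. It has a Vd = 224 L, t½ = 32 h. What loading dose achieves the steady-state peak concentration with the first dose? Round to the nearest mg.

f = (1/2)^(81/32) ≈ 0.172989; accumulation ratio R = 1/(1−f) ≈ 1.20917.
Loading dose to hit Cmax,ss on first dose: D_load = D_maint·R ≈ 184 × 1.20917 ≈ 222.49 mg.

222 mg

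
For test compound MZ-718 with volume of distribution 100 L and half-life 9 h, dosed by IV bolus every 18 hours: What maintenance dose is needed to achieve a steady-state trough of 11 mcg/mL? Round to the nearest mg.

τ/t½ = 18/9 ≈ 2, so f = (1/2)^(18/9) ≈ 0.250000.
Cmin,ss = (D/Vd)·f/(1−f), so D = Cmin,ss·Vd·(1−f)/f.
D = 11 × 100 × (1−f)/f ≈ 11 × 100 × 3.00000 ≈ 3300.00 mg.

3300 mg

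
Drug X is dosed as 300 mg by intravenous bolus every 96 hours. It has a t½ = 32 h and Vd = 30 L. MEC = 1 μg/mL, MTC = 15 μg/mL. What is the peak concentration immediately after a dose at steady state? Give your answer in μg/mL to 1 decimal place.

The dosing interval is 3 half-lives, so f = 2^(−3) = 0.125.
Accumulation ratio R = 1/(1 − f) = 1/0.875 = 8/7.
Single-dose peak C₀ = D/Vd = 300/30 = 10 μg/mL.
Steady-state peak Cmax,ss = C₀·R = 10 × 8/7 ≈ 11.429 μg/mL.
Peak 11.4 μg/mL vs MTC 15 μg/mL: below toxic threshold.

11.4 μg/mL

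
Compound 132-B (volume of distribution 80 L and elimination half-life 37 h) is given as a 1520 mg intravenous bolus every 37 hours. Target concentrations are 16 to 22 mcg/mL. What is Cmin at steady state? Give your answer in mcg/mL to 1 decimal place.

The dosing interval is 1 half-life, so f = 2^(−1) = 0.5.
At steady state, R = 1/(1 − 0.5) = 2/1.
Single-dose peak C₀ = D/Vd = 1520/80 = 19 mcg/mL.
Steady-state peak Cmax,ss = C₀·R = 19 × 2/1 ≈ 38.000 mcg/mL.
Steady-state trough Cmin,ss = Cmax,ss·f ≈ 38.000 × 0.5 ≈ 19.000 mcg/mL.
Trough 19.0 mcg/mL vs MEC 16 mcg/mL: adequate.

19.0 mcg/mL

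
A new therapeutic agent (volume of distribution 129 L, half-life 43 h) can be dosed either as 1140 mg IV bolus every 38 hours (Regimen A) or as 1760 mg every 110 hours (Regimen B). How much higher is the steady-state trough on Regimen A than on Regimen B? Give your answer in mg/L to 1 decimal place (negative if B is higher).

7.7 mg/L

Regimen A: f = (1/2)^(38/43) ≈ 0.5420; Cmin,ss = (1140/129)·f/(1−f) ≈ 10.458 mg/L.
Regimen B: f = (1/2)^(110/43) ≈ 0.1698; Cmin,ss = (1760/129)·f/(1−f) ≈ 2.790 mg/L.
Difference ≈ 10.458 − 2.790 ≈ 7.668 mg/L.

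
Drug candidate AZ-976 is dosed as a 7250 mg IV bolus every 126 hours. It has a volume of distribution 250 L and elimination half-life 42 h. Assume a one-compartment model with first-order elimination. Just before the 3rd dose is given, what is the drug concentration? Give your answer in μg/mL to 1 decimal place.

4.1 μg/mL

f = (1/2)^(τ/t½) = (1/2)^(126/42) ≈ 0.1250.
C₀ = D/Vd = 7250/250 ≈ 29.000 μg/mL.
Before the 3rd dose, 2 doses have been given. Superposition: Cmin = C₀·(f + f²).
≈ 29.000 × (0.1250 + 0.0156) ≈ 29.000 × 0.1406 ≈ 4.077 μg/mL.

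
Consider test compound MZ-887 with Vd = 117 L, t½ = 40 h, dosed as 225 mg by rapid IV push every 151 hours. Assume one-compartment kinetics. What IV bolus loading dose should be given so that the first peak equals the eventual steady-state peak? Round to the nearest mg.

f = (1/2)^(151/40) ≈ 0.073049; accumulation ratio R = 1/(1−f) ≈ 1.07881.
Loading dose to hit Cmax,ss on first dose: D_load = D_maint·R ≈ 225 × 1.07881 ≈ 242.73 mg.

243 mg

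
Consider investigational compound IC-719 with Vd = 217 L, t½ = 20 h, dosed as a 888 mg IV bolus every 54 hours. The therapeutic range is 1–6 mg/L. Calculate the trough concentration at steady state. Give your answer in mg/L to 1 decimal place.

0.7 mg/L

k = ln2/t½ = ln2/20 ≈ 0.034657 h⁻¹; fraction remaining f = e^(−kτ) = e^(−0.034657×54) ≈ 0.1539.
Single-dose peak C₀ = D/Vd = 888/217 ≈ 4.092 mg/L.
Steady-state trough Cmin,ss = C₀·f/(1−f) ≈ 4.092 × 0.1539/0.8461 ≈ 0.744 mg/L.
Trough 0.7 mg/L vs MEC 1 mg/L: subtherapeutic.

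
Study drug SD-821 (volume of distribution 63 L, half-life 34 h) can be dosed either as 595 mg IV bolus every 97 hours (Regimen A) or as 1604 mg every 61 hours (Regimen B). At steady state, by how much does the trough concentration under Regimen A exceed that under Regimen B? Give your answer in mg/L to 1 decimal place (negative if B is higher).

Regimen A: f = (1/2)^(97/34) ≈ 0.1384; Cmin,ss = (595/63)·f/(1−f) ≈ 1.517 mg/L.
Regimen B: f = (1/2)^(61/34) ≈ 0.2883; Cmin,ss = (1604/63)·f/(1−f) ≈ 10.314 mg/L.
Difference ≈ 1.517 − 10.314 ≈ -8.797 mg/L.

-8.8 mg/L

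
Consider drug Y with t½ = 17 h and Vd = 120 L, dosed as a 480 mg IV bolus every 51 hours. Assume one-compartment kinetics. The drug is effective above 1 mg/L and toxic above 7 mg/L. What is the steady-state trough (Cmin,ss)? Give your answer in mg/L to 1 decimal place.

0.6 mg/L

The dosing interval is 3 half-lives, so f = 2^(−3) = 0.125.
At steady state, R = 1/(1 − 0.125) = 8/7.
Single-dose peak C₀ = D/Vd = 480/120 = 4 mg/L.
Steady-state peak Cmax,ss = C₀·R = 4 × 8/7 ≈ 4.571 mg/L.
Steady-state trough Cmin,ss = Cmax,ss·f ≈ 4.571 × 0.125 ≈ 0.571 mg/L.
Trough 0.6 mg/L vs MEC 1 mg/L: subtherapeutic.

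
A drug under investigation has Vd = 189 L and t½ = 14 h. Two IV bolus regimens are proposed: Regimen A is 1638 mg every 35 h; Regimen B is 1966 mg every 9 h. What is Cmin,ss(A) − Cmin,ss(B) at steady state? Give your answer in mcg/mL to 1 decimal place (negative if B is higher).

-16.7 mcg/mL

Regimen A: f = (1/2)^(35/14) ≈ 0.1768; Cmin,ss = (1638/189)·f/(1−f) ≈ 1.861 mcg/mL.
Regimen B: f = (1/2)^(9/14) ≈ 0.6404; Cmin,ss = (1966/189)·f/(1−f) ≈ 18.525 mcg/mL.
Difference ≈ 1.861 − 18.525 ≈ -16.664 mcg/mL.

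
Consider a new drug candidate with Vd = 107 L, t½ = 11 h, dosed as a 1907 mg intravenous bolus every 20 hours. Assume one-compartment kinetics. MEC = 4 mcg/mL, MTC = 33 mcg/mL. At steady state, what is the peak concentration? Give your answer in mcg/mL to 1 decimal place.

k = ln2/t½ = ln2/11 ≈ 0.063013 h⁻¹; fraction remaining f = e^(−kτ) = e^(−0.063013×20) ≈ 0.2836.
Accumulation ratio R = 1/(1 − f) ≈ 1/0.7164 ≈ 1.3959.
Each bolus raises the concentration by D/Vd = 1907/107 ≈ 17.822 mcg/mL.
Steady-state peak Cmax,ss = C₀·R ≈ 17.822 × 1.3959 ≈ 24.878 mcg/mL.
Peak 24.9 mcg/mL vs MTC 33 mcg/mL: below toxic threshold.

24.9 mcg/mL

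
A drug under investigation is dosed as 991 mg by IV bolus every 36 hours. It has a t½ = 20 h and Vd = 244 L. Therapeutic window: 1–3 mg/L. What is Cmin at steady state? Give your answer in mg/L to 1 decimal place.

τ/t½ = 36/20 ≈ 1.8, so fraction remaining f = (1/2)^(36/20) ≈ 0.2872.
Accumulation ratio R = 1/(1 − f) ≈ 1/0.7128 ≈ 1.4029.
Each bolus raises the concentration by D/Vd = 991/244 ≈ 4.061 mg/L.
Cmax,ss = C₀/(1 − f) ≈ 4.061/0.7128 ≈ 5.697 mg/L.
Steady-state trough Cmin,ss = Cmax,ss·f ≈ 5.697 × 0.2872 ≈ 1.636 mg/L.
Trough 1.6 mg/L vs MEC 1 mg/L: adequate.

1.6 mg/L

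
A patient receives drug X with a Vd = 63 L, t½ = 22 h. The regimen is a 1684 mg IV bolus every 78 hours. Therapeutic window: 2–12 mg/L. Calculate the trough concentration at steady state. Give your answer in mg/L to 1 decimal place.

2.5 mg/L

k = ln2/t½ = ln2/22 ≈ 0.031507 h⁻¹; fraction remaining f = e^(−kτ) = e^(−0.031507×78) ≈ 0.0856.
At steady state, accumulation factor R = 1/(1 − e^(−kτ)) ≈ 1.0936.
Single-dose peak C₀ = D/Vd = 1684/63 ≈ 26.730 mg/L.
Steady-state peak Cmax,ss = C₀·R ≈ 26.730 × 1.0936 ≈ 29.232 mg/L.
Steady-state trough Cmin,ss = Cmax,ss·f ≈ 29.232 × 0.0856 ≈ 2.502 mg/L.
Trough 2.5 mg/L vs MEC 2 mg/L: adequate.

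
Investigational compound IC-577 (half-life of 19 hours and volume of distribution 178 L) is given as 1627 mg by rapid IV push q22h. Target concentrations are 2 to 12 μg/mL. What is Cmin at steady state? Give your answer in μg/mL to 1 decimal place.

7.4 μg/mL

τ/t½ = 22/19 ≈ 1.1579, so fraction remaining f = (1/2)^(22/19) ≈ 0.4482.
Accumulation ratio R = 1/(1 − f) ≈ 1/0.5518 ≈ 1.8123.
Each bolus raises the concentration by D/Vd = 1627/178 ≈ 9.140 μg/mL.
Cmax,ss = C₀/(1 − f) ≈ 9.140/0.5518 ≈ 16.564 μg/mL.
One interval later, Cmin,ss = Cmax,ss·e^(−kτ) ≈ 16.564 × 0.4482 ≈ 7.424 μg/mL.
Trough 7.4 μg/mL vs MEC 2 μg/mL: adequate.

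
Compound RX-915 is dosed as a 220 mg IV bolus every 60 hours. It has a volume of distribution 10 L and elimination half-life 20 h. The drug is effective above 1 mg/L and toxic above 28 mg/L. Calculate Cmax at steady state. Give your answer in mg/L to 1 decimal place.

The dosing interval is 3 half-lives, so f = 2^(−3) = 0.125.
Accumulation ratio R = 1/(1 − f) = 1/0.875 = 8/7.
Single-dose peak C₀ = D/Vd = 220/10 = 22 mg/L.
Steady-state peak Cmax,ss = C₀·R = 22 × 8/7 ≈ 25.143 mg/L.
Peak 25.1 mg/L vs MTC 28 mg/L: below toxic threshold.

25.1 mg/L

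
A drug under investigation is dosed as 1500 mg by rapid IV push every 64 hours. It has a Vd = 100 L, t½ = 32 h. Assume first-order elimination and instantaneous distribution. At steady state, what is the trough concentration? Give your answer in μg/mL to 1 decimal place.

τ = 64 h = 2 half-lives, so f = (1/2)^2 = 0.25.
Accumulation ratio R = 1/(1 − f) = 1/0.75 = 4/3.
Single-dose peak C₀ = D/Vd = 1500/100 = 15 μg/mL.
Steady-state peak Cmax,ss = C₀·R = 15 × 4/3 ≈ 20.000 μg/mL.
Steady-state trough Cmin,ss = Cmax,ss·f ≈ 20.000 × 0.25 ≈ 5.000 μg/mL.

5.0 μg/mL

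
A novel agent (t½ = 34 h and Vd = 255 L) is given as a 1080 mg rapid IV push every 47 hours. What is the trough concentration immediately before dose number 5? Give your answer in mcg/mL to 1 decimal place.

2.6 mcg/mL

f = (1/2)^(τ/t½) = (1/2)^(47/34) ≈ 0.3836.
C₀ = D/Vd = 1080/255 ≈ 4.235 mcg/mL.
Before the 5th dose, 4 doses have been given. Superposition: Cmin = C₀·(f + f² + … + f^4).
≈ 4.235 × (0.3836 + 0.1471 + 0.0564 + 0.0217) ≈ 4.235 × 0.6088 ≈ 2.578 mcg/mL.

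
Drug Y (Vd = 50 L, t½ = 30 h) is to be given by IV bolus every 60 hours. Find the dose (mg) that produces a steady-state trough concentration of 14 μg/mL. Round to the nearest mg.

2100 mg

τ/t½ = 60/30 ≈ 2, so f = (1/2)^(60/30) ≈ 0.250000.
Cmin,ss = (D/Vd)·f/(1−f), so D = Cmin,ss·Vd·(1−f)/f.
D = 14 × 50 × (1−f)/f ≈ 14 × 50 × 3.00000 ≈ 2100.00 mg.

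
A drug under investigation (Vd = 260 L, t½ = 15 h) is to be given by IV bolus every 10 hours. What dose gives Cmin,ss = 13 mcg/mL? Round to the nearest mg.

1985 mg

τ/t½ = 10/15 ≈ 0.66667, so f = (1/2)^(10/15) ≈ 0.629961.
Cmin,ss = (D/Vd)·f/(1−f), so D = Cmin,ss·Vd·(1−f)/f.
D = 13 × 260 × (1−f)/f ≈ 13 × 260 × 0.58740 ≈ 1985.41 mg.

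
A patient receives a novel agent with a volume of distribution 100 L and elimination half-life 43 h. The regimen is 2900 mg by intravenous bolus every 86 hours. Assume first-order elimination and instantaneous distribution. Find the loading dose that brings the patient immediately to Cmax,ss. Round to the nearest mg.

3867 mg

f = (1/2)^(86/43) ≈ 0.250000; accumulation ratio R = 1/(1−f) ≈ 1.33333.
Loading dose to hit Cmax,ss on first dose: D_load = D_maint·R ≈ 2900 × 1.33333 ≈ 3866.66 mg.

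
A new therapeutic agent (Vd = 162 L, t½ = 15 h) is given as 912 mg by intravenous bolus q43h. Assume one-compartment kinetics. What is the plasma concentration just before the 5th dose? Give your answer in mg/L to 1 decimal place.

0.9 mg/L

f = (1/2)^(τ/t½) = (1/2)^(43/15) ≈ 0.1371.
C₀ = D/Vd = 912/162 ≈ 5.630 mg/L.
Before the 5th dose, 4 doses have been given. Superposition: Cmin = C₀·(f + f² + … + f^4).
≈ 5.630 × (0.1371 + 0.0188 + 0.0026 + 0.0004) ≈ 5.630 × 0.1589 ≈ 0.895 mg/L.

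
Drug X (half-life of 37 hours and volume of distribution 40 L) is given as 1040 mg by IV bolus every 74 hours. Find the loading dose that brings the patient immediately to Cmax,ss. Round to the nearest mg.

f = (1/2)^(74/37) ≈ 0.250000; accumulation ratio R = 1/(1−f) ≈ 1.33333.
Loading dose to hit Cmax,ss on first dose: D_load = D_maint·R ≈ 1040 × 1.33333 ≈ 1386.66 mg.

1387 mg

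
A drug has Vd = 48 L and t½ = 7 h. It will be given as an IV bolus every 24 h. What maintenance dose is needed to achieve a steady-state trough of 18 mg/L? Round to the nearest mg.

τ/t½ = 24/7 ≈ 3.4286, so f = (1/2)^(24/7) ≈ 0.092875.
Cmin,ss = (D/Vd)·f/(1−f), so D = Cmin,ss·Vd·(1−f)/f.
D = 18 × 48 × (1−f)/f ≈ 18 × 48 × 9.76716 ≈ 8438.83 mg.

8439 mg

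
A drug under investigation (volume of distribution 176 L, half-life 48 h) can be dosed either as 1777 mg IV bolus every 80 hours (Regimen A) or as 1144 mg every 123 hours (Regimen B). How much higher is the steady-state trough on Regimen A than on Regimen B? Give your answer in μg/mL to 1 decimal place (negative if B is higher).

Regimen A: f = (1/2)^(80/48) ≈ 0.3150; Cmin,ss = (1777/176)·f/(1−f) ≈ 4.643 μg/mL.
Regimen B: f = (1/2)^(123/48) ≈ 0.1693; Cmin,ss = (1144/176)·f/(1−f) ≈ 1.325 μg/mL.
Difference ≈ 4.643 − 1.325 ≈ 3.318 μg/mL.

3.3 μg/mL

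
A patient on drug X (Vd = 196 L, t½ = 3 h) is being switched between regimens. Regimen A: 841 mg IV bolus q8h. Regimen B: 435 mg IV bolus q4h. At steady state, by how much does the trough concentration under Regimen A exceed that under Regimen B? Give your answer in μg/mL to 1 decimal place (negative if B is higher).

-0.7 μg/mL

Regimen A: f = (1/2)^(8/3) ≈ 0.1575; Cmin,ss = (841/196)·f/(1−f) ≈ 0.802 μg/mL.
Regimen B: f = (1/2)^(4/3) ≈ 0.3969; Cmin,ss = (435/196)·f/(1−f) ≈ 1.461 μg/mL.
Difference ≈ 0.802 − 1.461 ≈ -0.659 μg/mL.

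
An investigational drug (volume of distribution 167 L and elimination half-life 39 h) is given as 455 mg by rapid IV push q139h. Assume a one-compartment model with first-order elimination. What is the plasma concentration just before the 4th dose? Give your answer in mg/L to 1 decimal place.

0.3 mg/L

f = (1/2)^(τ/t½) = (1/2)^(139/39) ≈ 0.0845.
C₀ = D/Vd = 455/167 ≈ 2.725 mg/L.
Before the 4th dose, 3 doses have been given. Superposition: Cmin = C₀·(f + f² + … + f^3).
≈ 2.725 × (0.0845 + 0.0071 + 0.0006) ≈ 2.725 × 0.0922 ≈ 0.251 mg/L.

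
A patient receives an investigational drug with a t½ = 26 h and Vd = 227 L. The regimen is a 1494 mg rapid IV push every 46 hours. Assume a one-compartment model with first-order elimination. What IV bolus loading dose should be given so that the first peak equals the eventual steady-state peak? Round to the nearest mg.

f = (1/2)^(46/26) ≈ 0.293365; accumulation ratio R = 1/(1−f) ≈ 1.41516.
Loading dose to hit Cmax,ss on first dose: D_load = D_maint·R ≈ 1494 × 1.41516 ≈ 2114.25 mg.

2114 mg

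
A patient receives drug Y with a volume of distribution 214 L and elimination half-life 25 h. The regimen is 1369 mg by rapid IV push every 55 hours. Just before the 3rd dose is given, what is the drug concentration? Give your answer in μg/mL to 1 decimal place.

1.7 μg/mL

f = (1/2)^(τ/t½) = (1/2)^(55/25) ≈ 0.2176.
C₀ = D/Vd = 1369/214 ≈ 6.397 μg/mL.
Before the 3rd dose, 2 doses have been given. Superposition: Cmin = C₀·(f + f²).
≈ 6.397 × (0.2176 + 0.0473) ≈ 6.397 × 0.2649 ≈ 1.695 μg/mL.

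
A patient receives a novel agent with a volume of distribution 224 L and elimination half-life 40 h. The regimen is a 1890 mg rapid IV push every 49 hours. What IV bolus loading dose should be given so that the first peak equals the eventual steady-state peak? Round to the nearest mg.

3303 mg

f = (1/2)^(49/40) ≈ 0.427798; accumulation ratio R = 1/(1−f) ≈ 1.74763.
Loading dose to hit Cmax,ss on first dose: D_load = D_maint·R ≈ 1890 × 1.74763 ≈ 3303.02 mg.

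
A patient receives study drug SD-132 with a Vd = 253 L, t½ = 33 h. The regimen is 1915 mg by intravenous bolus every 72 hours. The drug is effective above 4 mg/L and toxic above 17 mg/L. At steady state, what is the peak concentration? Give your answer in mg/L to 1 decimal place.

k = ln2/t½ = ln2/33 ≈ 0.021004 h⁻¹; fraction remaining f = e^(−kτ) = e^(−0.021004×72) ≈ 0.2204.
At steady state, accumulation factor R = 1/(1 − e^(−kτ)) ≈ 1.2827.
Single-dose peak C₀ = D/Vd = 1915/253 ≈ 7.569 mg/L.
Steady-state peak Cmax,ss = C₀·R ≈ 7.569 × 1.2827 ≈ 9.709 mg/L.
Peak 9.7 mg/L vs MTC 17 mg/L: below toxic threshold.

9.7 mg/L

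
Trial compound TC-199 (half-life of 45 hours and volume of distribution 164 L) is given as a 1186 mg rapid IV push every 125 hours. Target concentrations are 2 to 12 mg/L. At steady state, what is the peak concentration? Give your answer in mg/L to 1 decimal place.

8.5 mg/L

τ/t½ = 125/45 ≈ 2.7778, so fraction remaining f = (1/2)^(125/45) ≈ 0.1458.
Accumulation ratio R = 1/(1 − f) ≈ 1/0.8542 ≈ 1.1707.
Each bolus raises the concentration by D/Vd = 1186/164 ≈ 7.232 mg/L.
Steady-state peak Cmax,ss = C₀·R ≈ 7.232 × 1.1707 ≈ 8.467 mg/L.
Peak 8.5 mg/L vs MTC 12 mg/L: below toxic threshold.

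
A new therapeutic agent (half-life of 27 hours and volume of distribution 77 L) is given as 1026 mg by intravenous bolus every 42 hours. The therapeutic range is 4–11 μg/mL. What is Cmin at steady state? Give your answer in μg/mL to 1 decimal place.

6.9 μg/mL

k = ln2/t½ = ln2/27 ≈ 0.025672 h⁻¹; fraction remaining f = e^(−kτ) = e^(−0.025672×42) ≈ 0.3402.
At steady state, accumulation factor R = 1/(1 − e^(−kτ)) ≈ 1.5156.
Each bolus raises the concentration by D/Vd = 1026/77 ≈ 13.325 μg/mL.
Steady-state peak Cmax,ss = C₀·R ≈ 13.325 × 1.5156 ≈ 20.195 μg/mL.
Steady-state trough Cmin,ss = Cmax,ss·f ≈ 20.195 × 0.3402 ≈ 6.870 μg/mL.
Trough 6.9 μg/mL vs MEC 4 μg/mL: adequate.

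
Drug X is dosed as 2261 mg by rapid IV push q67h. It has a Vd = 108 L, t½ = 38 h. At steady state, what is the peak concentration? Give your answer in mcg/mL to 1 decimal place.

τ/t½ = 67/38 ≈ 1.7632, so fraction remaining f = (1/2)^(67/38) ≈ 0.2946.
At steady state, accumulation factor R = 1/(1 − e^(−kτ)) ≈ 1.4176.
Single-dose peak C₀ = D/Vd = 2261/108 ≈ 20.935 mcg/mL.
Steady-state peak Cmax,ss = C₀·R ≈ 20.935 × 1.4176 ≈ 29.677 mcg/mL.

29.7 mcg/mL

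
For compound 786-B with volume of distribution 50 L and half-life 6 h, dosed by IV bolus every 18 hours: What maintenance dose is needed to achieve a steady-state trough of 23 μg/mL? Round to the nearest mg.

8050 mg

τ/t½ = 18/6 ≈ 3, so f = (1/2)^(18/6) ≈ 0.125000.
Cmin,ss = (D/Vd)·f/(1−f), so D = Cmin,ss·Vd·(1−f)/f.
D = 23 × 50 × (1−f)/f ≈ 23 × 50 × 7.00000 ≈ 8050.00 mg.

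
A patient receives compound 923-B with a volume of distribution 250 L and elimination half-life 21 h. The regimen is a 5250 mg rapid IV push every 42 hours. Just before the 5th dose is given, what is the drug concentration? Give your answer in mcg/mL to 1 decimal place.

7.0 mcg/mL

f = (1/2)^(τ/t½) = (1/2)^(42/21) ≈ 0.2500.
C₀ = D/Vd = 5250/250 ≈ 21.000 mcg/mL.
Before the 5th dose, 4 doses have been given. Superposition: Cmin = C₀·(f + f² + … + f^4).
≈ 21.000 × (0.2500 + 0.0625 + 0.0156 + 0.0039) ≈ 21.000 × 0.3320 ≈ 6.972 mcg/mL.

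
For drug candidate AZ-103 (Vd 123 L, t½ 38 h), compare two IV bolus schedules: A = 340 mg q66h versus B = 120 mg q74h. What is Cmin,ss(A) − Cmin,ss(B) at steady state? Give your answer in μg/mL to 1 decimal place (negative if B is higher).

Regimen A: f = (1/2)^(66/38) ≈ 0.3000; Cmin,ss = (340/123)·f/(1−f) ≈ 1.185 μg/mL.
Regimen B: f = (1/2)^(74/38) ≈ 0.2593; Cmin,ss = (120/123)·f/(1−f) ≈ 0.342 μg/mL.
Difference ≈ 1.185 − 0.342 ≈ 0.843 μg/mL.

0.8 μg/mL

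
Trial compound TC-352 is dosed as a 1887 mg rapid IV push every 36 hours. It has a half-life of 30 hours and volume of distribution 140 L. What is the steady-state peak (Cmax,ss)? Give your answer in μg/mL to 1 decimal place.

23.9 μg/mL

τ/t½ = 36/30 ≈ 1.2, so fraction remaining f = (1/2)^(36/30) ≈ 0.4353.
Accumulation ratio R = 1/(1 − f) ≈ 1/0.5647 ≈ 1.7709.
Each bolus raises the concentration by D/Vd = 1887/140 ≈ 13.479 μg/mL.
Cmax,ss = C₀/(1 − f) ≈ 13.479/0.5647 ≈ 23.869 μg/mL.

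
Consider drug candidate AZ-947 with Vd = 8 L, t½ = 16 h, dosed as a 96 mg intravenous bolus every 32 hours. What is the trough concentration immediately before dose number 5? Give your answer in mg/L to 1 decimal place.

4.0 mg/L

f = (1/2)^(τ/t½) = (1/2)^(32/16) ≈ 0.2500.
C₀ = D/Vd = 96/8 ≈ 12.000 mg/L.
Before the 5th dose, 4 doses have been given. Superposition: Cmin = C₀·(f + f² + … + f^4).
≈ 12.000 × (0.2500 + 0.0625 + 0.0156 + 0.0039) ≈ 12.000 × 0.3320 ≈ 3.984 mg/L.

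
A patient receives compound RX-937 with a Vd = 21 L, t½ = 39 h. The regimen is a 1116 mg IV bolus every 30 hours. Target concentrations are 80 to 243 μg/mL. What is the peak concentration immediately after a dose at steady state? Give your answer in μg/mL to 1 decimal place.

Over one 30-h interval, 30/39 ≈ 0.76923 half-lives elapse, leaving f ≈ 0.5867 of each dose.
Accumulation ratio R = 1/(1 − f) ≈ 1/0.4133 ≈ 2.4195.
Single-dose peak C₀ = D/Vd = 1116/21 ≈ 53.143 μg/mL.
Steady-state peak Cmax,ss = C₀·R ≈ 53.143 × 2.4195 ≈ 128.579 μg/mL.
Peak 128.6 μg/mL vs MTC 243 μg/mL: below toxic threshold.

128.6 μg/mL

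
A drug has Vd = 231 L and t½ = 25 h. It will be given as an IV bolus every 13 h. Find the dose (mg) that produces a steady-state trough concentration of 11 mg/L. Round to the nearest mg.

τ/t½ = 13/25 ≈ 0.52, so f = (1/2)^(13/25) ≈ 0.697372.
Cmin,ss = (D/Vd)·f/(1−f), so D = Cmin,ss·Vd·(1−f)/f.
D = 11 × 231 × (1−f)/f ≈ 11 × 231 × 0.43395 ≈ 1102.67 mg.

1103 mg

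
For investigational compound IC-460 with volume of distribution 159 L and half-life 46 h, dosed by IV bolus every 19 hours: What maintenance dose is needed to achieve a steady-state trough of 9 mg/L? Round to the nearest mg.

τ/t½ = 19/46 ≈ 0.41304, so f = (1/2)^(19/46) ≈ 0.751037.
Cmin,ss = (D/Vd)·f/(1−f), so D = Cmin,ss·Vd·(1−f)/f.
D = 9 × 159 × (1−f)/f ≈ 9 × 159 × 0.33149 ≈ 474.36 mg.

474 mg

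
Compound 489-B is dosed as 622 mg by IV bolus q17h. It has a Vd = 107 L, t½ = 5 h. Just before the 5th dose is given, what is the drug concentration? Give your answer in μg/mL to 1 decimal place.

f = (1/2)^(τ/t½) = (1/2)^(17/5) ≈ 0.0947.
C₀ = D/Vd = 622/107 ≈ 5.813 μg/mL.
Before the 5th dose, 4 doses have been given. Superposition: Cmin = C₀·(f + f² + … + f^4).
≈ 5.813 × (0.0947 + 0.0090 + 0.0008 + 0.0001) ≈ 5.813 × 0.1046 ≈ 0.608 μg/mL.

0.6 μg/mL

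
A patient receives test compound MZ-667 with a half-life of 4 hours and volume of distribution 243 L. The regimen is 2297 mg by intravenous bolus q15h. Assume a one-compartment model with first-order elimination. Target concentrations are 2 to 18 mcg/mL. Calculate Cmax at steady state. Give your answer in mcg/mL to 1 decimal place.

10.2 mcg/mL

τ/t½ = 15/4 ≈ 3.75, so fraction remaining f = (1/2)^(15/4) ≈ 0.0743.
At steady state, accumulation factor R = 1/(1 − e^(−kτ)) ≈ 1.0803.
Single-dose peak C₀ = D/Vd = 2297/243 ≈ 9.453 mcg/mL.
Steady-state peak Cmax,ss = C₀·R ≈ 9.453 × 1.0803 ≈ 10.212 mcg/mL.
Peak 10.2 mcg/mL vs MTC 18 mcg/mL: below toxic threshold.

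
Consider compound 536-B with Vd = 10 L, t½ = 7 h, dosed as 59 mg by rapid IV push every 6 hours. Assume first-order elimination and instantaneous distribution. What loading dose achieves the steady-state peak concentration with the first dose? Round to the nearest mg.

f = (1/2)^(6/7) ≈ 0.552045; accumulation ratio R = 1/(1−f) ≈ 2.23237.
Loading dose to hit Cmax,ss on first dose: D_load = D_maint·R ≈ 59 × 2.23237 ≈ 131.71 mg.

132 mg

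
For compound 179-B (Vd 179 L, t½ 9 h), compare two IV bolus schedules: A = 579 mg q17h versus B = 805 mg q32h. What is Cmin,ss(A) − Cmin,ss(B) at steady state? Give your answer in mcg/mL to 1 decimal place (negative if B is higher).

Regimen A: f = (1/2)^(17/9) ≈ 0.2700; Cmin,ss = (579/179)·f/(1−f) ≈ 1.196 mcg/mL.
Regimen B: f = (1/2)^(32/9) ≈ 0.0850; Cmin,ss = (805/179)·f/(1−f) ≈ 0.418 mcg/mL.
Difference ≈ 1.196 − 0.418 ≈ 0.778 mcg/mL.

0.8 mcg/mL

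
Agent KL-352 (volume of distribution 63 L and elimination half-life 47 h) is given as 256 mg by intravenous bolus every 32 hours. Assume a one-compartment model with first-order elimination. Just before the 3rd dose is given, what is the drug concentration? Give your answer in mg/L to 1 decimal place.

4.1 mg/L

f = (1/2)^(τ/t½) = (1/2)^(32/47) ≈ 0.6238.
C₀ = D/Vd = 256/63 ≈ 4.063 mg/L.
Before the 3rd dose, 2 doses have been given. Superposition: Cmin = C₀·(f + f²).
≈ 4.063 × (0.6238 + 0.3891) ≈ 4.063 × 1.0129 ≈ 4.115 mg/L.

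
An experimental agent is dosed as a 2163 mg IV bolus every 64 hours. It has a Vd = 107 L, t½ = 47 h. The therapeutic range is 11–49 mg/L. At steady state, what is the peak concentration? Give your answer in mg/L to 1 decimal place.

33.1 mg/L

Over one 64-h interval, 64/47 ≈ 1.3617 half-lives elapse, leaving f ≈ 0.3891 of each dose.
Accumulation ratio R = 1/(1 − f) ≈ 1/0.6109 ≈ 1.6369.
Single-dose peak C₀ = D/Vd = 2163/107 ≈ 20.215 mg/L.
Steady-state peak Cmax,ss = C₀·R ≈ 20.215 × 1.6369 ≈ 33.090 mg/L.
Peak 33.1 mg/L vs MTC 49 mg/L: below toxic threshold.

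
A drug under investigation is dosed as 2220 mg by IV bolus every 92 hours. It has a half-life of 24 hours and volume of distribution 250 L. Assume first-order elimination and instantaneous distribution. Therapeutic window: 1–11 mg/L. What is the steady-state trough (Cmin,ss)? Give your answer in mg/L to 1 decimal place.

k = ln2/t½ = ln2/24 ≈ 0.028881 h⁻¹; fraction remaining f = e^(−kτ) = e^(−0.028881×92) ≈ 0.0702.
Accumulation ratio R = 1/(1 − f) ≈ 1/0.9298 ≈ 1.0755.
Single-dose peak C₀ = D/Vd = 2220/250 ≈ 8.880 mg/L.
Steady-state peak Cmax,ss = C₀·R ≈ 8.880 × 1.0755 ≈ 9.550 mg/L.
One interval later, Cmin,ss = Cmax,ss·e^(−kτ) ≈ 9.550 × 0.0702 ≈ 0.670 mg/L.
Trough 0.7 mg/L vs MEC 1 mg/L: subtherapeutic.

0.7 mg/L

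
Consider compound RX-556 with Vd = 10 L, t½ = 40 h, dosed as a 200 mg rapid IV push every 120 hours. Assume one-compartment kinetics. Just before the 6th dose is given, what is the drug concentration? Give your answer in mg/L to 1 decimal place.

2.9 mg/L

f = (1/2)^(τ/t½) = (1/2)^(120/40) ≈ 0.1250.
C₀ = D/Vd = 200/10 ≈ 20.000 mg/L.
Before the 6th dose, 5 doses have been given. Superposition: Cmin = C₀·(f + f² + … + f^5).
≈ 20.000 × (0.1250 + 0.0156 + 0.0020 + 0.0002 + 0.0000) ≈ 20.000 × 0.1428 ≈ 2.856 mg/L.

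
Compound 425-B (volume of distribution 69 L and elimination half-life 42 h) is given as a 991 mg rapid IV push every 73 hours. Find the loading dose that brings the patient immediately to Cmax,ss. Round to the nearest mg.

f = (1/2)^(73/42) ≈ 0.299765; accumulation ratio R = 1/(1−f) ≈ 1.42809.
Loading dose to hit Cmax,ss on first dose: D_load = D_maint·R ≈ 991 × 1.42809 ≈ 1415.24 mg.

1415 mg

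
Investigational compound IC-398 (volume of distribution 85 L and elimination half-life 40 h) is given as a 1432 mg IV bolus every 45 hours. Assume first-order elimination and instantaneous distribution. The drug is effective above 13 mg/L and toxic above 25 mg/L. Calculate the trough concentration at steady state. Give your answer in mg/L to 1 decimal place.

14.3 mg/L

k = ln2/t½ = ln2/40 ≈ 0.017329 h⁻¹; fraction remaining f = e^(−kτ) = e^(−0.017329×45) ≈ 0.4585.
Accumulation ratio R = 1/(1 − f) ≈ 1/0.5415 ≈ 1.8467.
Single-dose peak C₀ = D/Vd = 1432/85 ≈ 16.847 mg/L.
Steady-state peak Cmax,ss = C₀·R ≈ 16.847 × 1.8467 ≈ 31.111 mg/L.
Steady-state trough Cmin,ss = Cmax,ss·f ≈ 31.111 × 0.4585 ≈ 14.264 mg/L.
Trough 14.3 mg/L vs MEC 13 mg/L: adequate.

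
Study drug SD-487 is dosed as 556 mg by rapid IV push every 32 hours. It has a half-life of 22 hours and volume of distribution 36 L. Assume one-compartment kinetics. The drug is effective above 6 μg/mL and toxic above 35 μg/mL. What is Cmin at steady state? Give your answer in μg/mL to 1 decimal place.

τ/t½ = 32/22 ≈ 1.4545, so fraction remaining f = (1/2)^(32/22) ≈ 0.3649.
Accumulation ratio R = 1/(1 − f) ≈ 1/0.6351 ≈ 1.5746.
Each bolus raises the concentration by D/Vd = 556/36 ≈ 15.444 μg/mL.
Cmax,ss = C₀/(1 − f) ≈ 15.444/0.6351 ≈ 24.317 μg/mL.
One interval later, Cmin,ss = Cmax,ss·e^(−kτ) ≈ 24.317 × 0.3649 ≈ 8.873 μg/mL.
Trough 8.9 μg/mL vs MEC 6 μg/mL: adequate.

8.9 μg/mL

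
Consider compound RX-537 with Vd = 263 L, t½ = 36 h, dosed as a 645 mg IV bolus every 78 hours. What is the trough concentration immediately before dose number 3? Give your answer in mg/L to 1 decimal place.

0.7 mg/L

f = (1/2)^(τ/t½) = (1/2)^(78/36) ≈ 0.2227.
C₀ = D/Vd = 645/263 ≈ 2.452 mg/L.
Before the 3rd dose, 2 doses have been given. Superposition: Cmin = C₀·(f + f²).
≈ 2.452 × (0.2227 + 0.0496) ≈ 2.452 × 0.2723 ≈ 0.668 mg/L.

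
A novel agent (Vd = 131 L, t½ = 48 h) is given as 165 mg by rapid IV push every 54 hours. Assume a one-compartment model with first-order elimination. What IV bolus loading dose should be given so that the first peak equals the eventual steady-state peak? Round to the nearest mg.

305 mg

f = (1/2)^(54/48) ≈ 0.458502; accumulation ratio R = 1/(1−f) ≈ 1.84673.
Loading dose to hit Cmax,ss on first dose: D_load = D_maint·R ≈ 165 × 1.84673 ≈ 304.71 mg.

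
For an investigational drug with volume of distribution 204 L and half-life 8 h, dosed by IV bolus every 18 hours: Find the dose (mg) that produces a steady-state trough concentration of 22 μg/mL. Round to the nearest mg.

16861 mg

τ/t½ = 18/8 ≈ 2.25, so f = (1/2)^(18/8) ≈ 0.210224.
Cmin,ss = (D/Vd)·f/(1−f), so D = Cmin,ss·Vd·(1−f)/f.
D = 22 × 204 × (1−f)/f ≈ 22 × 204 × 3.75683 ≈ 16860.65 mg.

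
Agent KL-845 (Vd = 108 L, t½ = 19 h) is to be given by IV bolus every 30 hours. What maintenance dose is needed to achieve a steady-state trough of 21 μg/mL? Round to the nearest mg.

τ/t½ = 30/19 ≈ 1.5789, so f = (1/2)^(30/19) ≈ 0.334726.
Cmin,ss = (D/Vd)·f/(1−f), so D = Cmin,ss·Vd·(1−f)/f.
D = 21 × 108 × (1−f)/f ≈ 21 × 108 × 1.98752 ≈ 4507.70 mg.

4508 mg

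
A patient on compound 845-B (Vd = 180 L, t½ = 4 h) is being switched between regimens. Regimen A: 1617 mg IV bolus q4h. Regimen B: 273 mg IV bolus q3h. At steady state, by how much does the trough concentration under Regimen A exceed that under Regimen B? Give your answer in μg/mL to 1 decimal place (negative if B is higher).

Regimen A: f = (1/2)^(4/4) ≈ 0.5000; Cmin,ss = (1617/180)·f/(1−f) ≈ 8.983 μg/mL.
Regimen B: f = (1/2)^(3/4) ≈ 0.5946; Cmin,ss = (273/180)·f/(1−f) ≈ 2.224 μg/mL.
Difference ≈ 8.983 − 2.224 ≈ 6.759 μg/mL.

6.8 μg/mL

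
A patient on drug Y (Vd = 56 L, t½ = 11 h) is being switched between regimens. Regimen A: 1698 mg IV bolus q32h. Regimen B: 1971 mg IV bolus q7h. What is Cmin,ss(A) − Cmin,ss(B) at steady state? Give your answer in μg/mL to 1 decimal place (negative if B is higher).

-58.8 μg/mL

Regimen A: f = (1/2)^(32/11) ≈ 0.1331; Cmin,ss = (1698/56)·f/(1−f) ≈ 4.655 μg/mL.
Regimen B: f = (1/2)^(7/11) ≈ 0.6433; Cmin,ss = (1971/56)·f/(1−f) ≈ 63.476 μg/mL.
Difference ≈ 4.655 − 63.476 ≈ -58.821 μg/mL.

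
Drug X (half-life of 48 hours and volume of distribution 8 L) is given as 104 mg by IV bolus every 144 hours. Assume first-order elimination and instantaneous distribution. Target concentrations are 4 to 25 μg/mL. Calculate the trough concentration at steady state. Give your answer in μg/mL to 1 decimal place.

1.9 μg/mL

The dosing interval is 3 half-lives, so f = 2^(−3) = 0.125.
At steady state, R = 1/(1 − 0.125) = 8/7.
Single-dose peak C₀ = D/Vd = 104/8 = 13 μg/mL.
Steady-state peak Cmax,ss = C₀·R = 13 × 8/7 ≈ 14.857 μg/mL.
Steady-state trough Cmin,ss = Cmax,ss·f ≈ 14.857 × 0.125 ≈ 1.857 μg/mL.
Trough 1.9 μg/mL vs MEC 4 μg/mL: subtherapeutic.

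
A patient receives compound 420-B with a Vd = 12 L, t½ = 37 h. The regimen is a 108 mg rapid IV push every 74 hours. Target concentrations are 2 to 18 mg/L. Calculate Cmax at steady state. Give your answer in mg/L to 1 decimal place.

12.0 mg/L

τ = 74 h = 2 half-lives, so f = (1/2)^2 = 0.25.
At steady state, R = 1/(1 − 0.25) = 4/3.
Single-dose peak C₀ = D/Vd = 108/12 = 9 mg/L.
Steady-state peak Cmax,ss = C₀·R = 9 × 4/3 ≈ 12.000 mg/L.
Peak 12.0 mg/L vs MTC 18 mg/L: below toxic threshold.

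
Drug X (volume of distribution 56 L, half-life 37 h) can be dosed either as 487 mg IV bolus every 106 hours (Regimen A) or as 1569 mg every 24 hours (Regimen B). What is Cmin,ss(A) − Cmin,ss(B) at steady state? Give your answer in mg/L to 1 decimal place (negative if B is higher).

Regimen A: f = (1/2)^(106/37) ≈ 0.1373; Cmin,ss = (487/56)·f/(1−f) ≈ 1.384 mg/L.
Regimen B: f = (1/2)^(24/37) ≈ 0.6379; Cmin,ss = (1569/56)·f/(1−f) ≈ 49.358 mg/L.
Difference ≈ 1.384 − 49.358 ≈ -47.974 mg/L.

-48.0 mg/L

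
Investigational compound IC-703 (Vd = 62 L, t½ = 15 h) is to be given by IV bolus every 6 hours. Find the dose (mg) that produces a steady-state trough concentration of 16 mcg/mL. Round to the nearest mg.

317 mg

τ/t½ = 6/15 ≈ 0.4, so f = (1/2)^(6/15) ≈ 0.757858.
Cmin,ss = (D/Vd)·f/(1−f), so D = Cmin,ss·Vd·(1−f)/f.
D = 16 × 62 × (1−f)/f ≈ 16 × 62 × 0.31951 ≈ 316.95 mg.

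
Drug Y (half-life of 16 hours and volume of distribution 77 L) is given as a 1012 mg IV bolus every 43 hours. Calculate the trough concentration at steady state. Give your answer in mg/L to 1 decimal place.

τ/t½ = 43/16 ≈ 2.6875, so fraction remaining f = (1/2)^(43/16) ≈ 0.1552.
Accumulation ratio R = 1/(1 − f) ≈ 1/0.8448 ≈ 1.1837.
Each bolus raises the concentration by D/Vd = 1012/77 ≈ 13.143 mg/L.
Cmax,ss = C₀/(1 − f) ≈ 13.143/0.8448 ≈ 15.558 mg/L.
One interval later, Cmin,ss = Cmax,ss·e^(−kτ) ≈ 15.558 × 0.1552 ≈ 2.415 mg/L.

2.4 mg/L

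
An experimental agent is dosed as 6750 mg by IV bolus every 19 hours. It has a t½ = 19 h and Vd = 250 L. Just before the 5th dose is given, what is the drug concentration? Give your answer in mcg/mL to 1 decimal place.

25.3 mcg/mL

f = (1/2)^(τ/t½) = (1/2)^(19/19) ≈ 0.5000.
C₀ = D/Vd = 6750/250 ≈ 27.000 mcg/mL.
Before the 5th dose, 4 doses have been given. Superposition: Cmin = C₀·(f + f² + … + f^4).
≈ 27.000 × (0.5000 + 0.2500 + 0.1250 + 0.0625) ≈ 27.000 × 0.9375 ≈ 25.312 mcg/mL.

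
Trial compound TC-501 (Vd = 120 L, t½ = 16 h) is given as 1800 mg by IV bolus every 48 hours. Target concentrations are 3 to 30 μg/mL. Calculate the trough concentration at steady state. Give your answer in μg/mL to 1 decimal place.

τ = 48 h = 3 half-lives, so f = (1/2)^3 = 0.125.
Accumulation ratio R = 1/(1 − f) = 1/0.875 = 8/7.
Single-dose peak C₀ = D/Vd = 1800/120 = 15 μg/mL.
Steady-state peak Cmax,ss = C₀·R = 15 × 8/7 ≈ 17.143 μg/mL.
Steady-state trough Cmin,ss = Cmax,ss·f ≈ 17.143 × 0.125 ≈ 2.143 μg/mL.
Trough 2.1 μg/mL vs MEC 3 μg/mL: subtherapeutic.

2.1 μg/mL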